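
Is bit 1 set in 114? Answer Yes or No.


0b1110010, bit 1 = 1. Yes

Yes


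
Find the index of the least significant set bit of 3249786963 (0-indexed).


0b11000001101100111101000001010011. Lowest set bit at position 0

0


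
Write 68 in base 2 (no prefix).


68 = 1000100 in binary

1000100


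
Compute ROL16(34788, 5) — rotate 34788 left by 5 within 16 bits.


Rotate 0b1000011111100100 left by 5 (16-bit) = 0b1111110010010000 = 64656

64656


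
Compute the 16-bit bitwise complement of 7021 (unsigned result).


~0b1101101101101 = 0b1110010010010010 = 58514 (16-bit unsigned)

58514


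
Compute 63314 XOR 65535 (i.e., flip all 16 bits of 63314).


63314 ^ 65535 = 2221

2221


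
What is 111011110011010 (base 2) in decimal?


111011110011010 in decimal = 30618

30618


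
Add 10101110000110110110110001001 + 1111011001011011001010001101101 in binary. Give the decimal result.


10101110000110110110110001001 + 1111011001011011001010001101101 = 10010000111100010000000111110110 = 2431713782

2431713782


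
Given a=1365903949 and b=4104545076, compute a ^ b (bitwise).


1365903949 ^ 4104545076 = 2781636985

2781636985


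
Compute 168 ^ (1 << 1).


168 ^ (1 << 1) = 168 ^ 2 = 170

170


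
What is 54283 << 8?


0b1101010000001011 << 8 = 0b110101000000101100000000 = 13896448

13896448


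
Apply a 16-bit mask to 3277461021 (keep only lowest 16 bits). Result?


3277461021 & 65535 = 5661

5661


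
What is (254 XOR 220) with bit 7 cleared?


Step 1: 254 ^ 220 = 34
Step 2: 34 & ~(1 << 7) = 34

34


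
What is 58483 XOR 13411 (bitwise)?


0b1110010001110011 ^ 0b11010001100011 = 0b1101000000010000 = 53264

53264


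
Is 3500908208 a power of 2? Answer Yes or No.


0b11010000101010111001111010110000. Multiple bits set => No

No


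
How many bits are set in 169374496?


0b1010000110000111001100100000 has 10 set bits

10


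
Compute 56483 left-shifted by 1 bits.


0b1101110010100011 << 1 = 0b11011100101000110 = 112966

112966


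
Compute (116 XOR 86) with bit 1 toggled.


Step 1: 116 ^ 86 = 34
Step 2: 34 ^ (1 << 1) = 34 ^ 2 = 32

32


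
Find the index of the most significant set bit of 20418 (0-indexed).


0b100111111000010. Highest set bit at position 14

14


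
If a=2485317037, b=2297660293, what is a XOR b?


2485317037 ^ 2297660293 = 483487272

483487272


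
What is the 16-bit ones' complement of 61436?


61436 ^ 65535 = 4099

4099


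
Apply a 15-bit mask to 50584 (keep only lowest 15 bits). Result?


50584 & 32767 = 17816

17816


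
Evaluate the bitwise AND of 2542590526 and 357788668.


0b10010111100011001101101000111110 & 0b10101010100110110101111111100 = 0b10101000000000100101000111100 = 352340540

352340540


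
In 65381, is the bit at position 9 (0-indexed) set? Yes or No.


0b1111111101100101, bit 9 = 1. Yes

Yes


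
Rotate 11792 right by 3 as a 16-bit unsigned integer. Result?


Rotate 0b10111000010000 right by 3 (16-bit) = 0b10111000010 = 1474

1474


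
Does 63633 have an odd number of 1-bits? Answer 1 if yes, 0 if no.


0b1111100010010001 has 8 ones => parity 0

0


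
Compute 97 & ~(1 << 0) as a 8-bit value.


97 & ~(1 << 0) = 96

96


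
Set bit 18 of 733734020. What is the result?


733734020 | (1 << 18) = 733734020 | 262144 = 733996164

733996164


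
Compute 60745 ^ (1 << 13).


60745 ^ (1 << 13) = 60745 ^ 8192 = 52553

52553


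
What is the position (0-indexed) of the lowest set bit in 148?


0b10010100. Lowest set bit at position 2

2


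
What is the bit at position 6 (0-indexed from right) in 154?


0b10011010, position 6 = 0

0


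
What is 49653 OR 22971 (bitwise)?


0b1100000111110101 | 0b101100110111011 = 0b1101100111111111 = 55807

55807


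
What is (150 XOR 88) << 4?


Step 1: 150 ^ 88 = 206
Step 2: 206 << 4 = 3296

3296


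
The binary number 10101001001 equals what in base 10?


10101001001 in decimal = 1353

1353


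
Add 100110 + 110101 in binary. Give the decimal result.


100110 + 110101 = 1011011 = 91

91


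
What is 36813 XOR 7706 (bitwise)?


0b1000111111001101 ^ 0b1111000011010 = 0b1001000111010111 = 37335

37335


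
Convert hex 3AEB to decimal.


3AEB hex = 15083 decimal

15083


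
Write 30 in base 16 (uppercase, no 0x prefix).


30 = 1E hex

1E


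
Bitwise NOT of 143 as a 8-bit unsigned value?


~0b10001111 = 0b1110000 = 112 (8-bit unsigned)

112


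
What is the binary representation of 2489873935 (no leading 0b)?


2489873935 = 10010100011010000111011000001111 in binary

10010100011010000111011000001111


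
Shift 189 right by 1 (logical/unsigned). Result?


0b10111101 >> 1 = 0b1011110 = 94

94


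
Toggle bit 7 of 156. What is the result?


156 ^ (1 << 7) = 156 ^ 128 = 28

28


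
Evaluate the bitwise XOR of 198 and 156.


0b11000110 ^ 0b10011100 = 0b1011010 = 90

90


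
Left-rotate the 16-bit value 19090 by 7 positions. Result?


Rotate 0b100101010010010 left by 7 (16-bit) = 0b100100100100101 = 18725

18725


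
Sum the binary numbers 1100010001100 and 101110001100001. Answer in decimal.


1100010001100 + 101110001100001 = 111010011101101 = 29933

29933


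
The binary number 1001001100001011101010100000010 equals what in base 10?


1001001100001011101010100000010 in decimal = 1233507586

1233507586


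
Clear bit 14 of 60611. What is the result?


60611 & ~(1 << 14) = 44227

44227


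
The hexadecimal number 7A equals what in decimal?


7A hex = 122 decimal

122


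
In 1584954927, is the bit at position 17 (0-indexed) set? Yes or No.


0b1011110011110000111111000101111, bit 17 = 0. No

No


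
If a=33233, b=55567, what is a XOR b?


33233 ^ 55567 = 22750

22750


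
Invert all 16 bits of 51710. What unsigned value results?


51710 ^ 65535 = 13825

13825


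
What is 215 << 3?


0b11010111 << 3 = 0b11010111000 = 1720

1720


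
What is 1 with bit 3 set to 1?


1 | (1 << 3) = 1 | 8 = 9

9


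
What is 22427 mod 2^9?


22427 & 511 = 411

411


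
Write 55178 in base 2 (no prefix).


55178 = 1101011110001010 in binary

1101011110001010


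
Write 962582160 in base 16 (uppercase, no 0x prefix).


962582160 = 395FD690 hex

395FD690


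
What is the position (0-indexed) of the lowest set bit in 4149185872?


0b11110111010011111000110101010000. Lowest set bit at position 4

4


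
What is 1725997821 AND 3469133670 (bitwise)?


0b1100110111000001010001011111101 & 0b11001110110001101100011101100110 = 0b1000110110000001000001001100100 = 1187021412

1187021412


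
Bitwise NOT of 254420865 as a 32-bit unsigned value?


~0b1111001010100010011110000001 = 0b11110000110101011101100001111110 = 4040546430 (32-bit unsigned)

4040546430


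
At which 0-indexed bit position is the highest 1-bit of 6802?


0b1101010010010. Highest set bit at position 12

12


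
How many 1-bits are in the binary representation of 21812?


0b101010100110100 has 7 set bits

7


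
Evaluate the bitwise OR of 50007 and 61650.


0b1100001101010111 | 0b1111000011010010 = 0b1111001111010111 = 62423

62423


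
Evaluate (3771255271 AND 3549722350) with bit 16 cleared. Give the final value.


Step 1: 3771255271 & 3549722350 = 3229630694
Step 2: 3229630694 & ~(1 << 16) = 3229630694

3229630694


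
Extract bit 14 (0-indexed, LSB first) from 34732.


0b1000011110101100, position 14 = 0

0


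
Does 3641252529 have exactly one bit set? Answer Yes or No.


0b11011001000010010001101010110001. Multiple bits set => No

No


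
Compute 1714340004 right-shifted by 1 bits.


0b1100110001011101100000010100100 >> 1 = 0b110011000101110110000001010010 = 857170002

857170002


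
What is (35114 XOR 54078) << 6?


Step 1: 35114 ^ 54078 = 23060
Step 2: 23060 << 6 = 1475840

1475840


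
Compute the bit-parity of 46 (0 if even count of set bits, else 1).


0b101110 has 4 ones => parity 0

0


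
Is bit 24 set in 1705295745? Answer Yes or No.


0b1100101101001001011111110000001, bit 24 = 1. Yes

Yes


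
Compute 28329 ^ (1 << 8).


28329 ^ (1 << 8) = 28329 ^ 256 = 28585

28585


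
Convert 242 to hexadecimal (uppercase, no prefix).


242 = F2 hex

F2


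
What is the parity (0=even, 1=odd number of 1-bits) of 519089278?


0b11110111100001010110001111110 has 18 ones => parity 0

0


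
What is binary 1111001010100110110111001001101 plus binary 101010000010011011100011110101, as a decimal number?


1111001010100110110111001001101 + 101010000010011011100011110101 = 10100011010111010010011101000010 = 2740791106

2740791106


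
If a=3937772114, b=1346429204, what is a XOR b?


3937772114 ^ 1346429204 = 3136635718

3136635718


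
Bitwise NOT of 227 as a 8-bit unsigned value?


~0b11100011 = 0b11100 = 28 (8-bit unsigned)

28


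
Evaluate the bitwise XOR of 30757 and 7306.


0b111100000100101 ^ 0b1110010001010 = 0b110010010101111 = 25775

25775


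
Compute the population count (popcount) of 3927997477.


0b11101010001000000111110000100101 has 14 set bits

14


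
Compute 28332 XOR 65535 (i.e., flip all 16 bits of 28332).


28332 ^ 65535 = 37203

37203


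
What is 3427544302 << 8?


0b11001100010011000010110011101110 << 8 = 0b1100110001001100001011001110111000000000 = 877451341312

877451341312


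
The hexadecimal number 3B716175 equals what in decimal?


3B716175 hex = 997286261 decimal

997286261


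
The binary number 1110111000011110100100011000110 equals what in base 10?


1110111000011110100100011000110 in decimal = 1997490374

1997490374


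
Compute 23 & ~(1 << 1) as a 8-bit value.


23 & ~(1 << 1) = 21

21


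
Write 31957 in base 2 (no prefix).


31957 = 111110011010101 in binary

111110011010101


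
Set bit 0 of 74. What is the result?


74 | (1 << 0) = 74 | 1 = 75

75


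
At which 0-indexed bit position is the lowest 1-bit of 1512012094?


0b1011010000111110111100100111110. Lowest set bit at position 1

1


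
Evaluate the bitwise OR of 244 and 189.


0b11110100 | 0b10111101 = 0b11111101 = 253

253


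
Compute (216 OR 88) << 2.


Step 1: 216 | 88 = 216
Step 2: 216 << 2 = 864

864


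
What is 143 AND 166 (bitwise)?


0b10001111 & 0b10100110 = 0b10000110 = 134

134


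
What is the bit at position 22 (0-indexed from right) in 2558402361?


0b10011000011111100001111100111001, position 22 = 1

1


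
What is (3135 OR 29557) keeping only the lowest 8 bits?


Step 1: 3135 | 29557 = 32639
Step 2: 32639 & 255 = 127

127


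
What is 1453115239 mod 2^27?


1453115239 & 134217727 = 110937959

110937959


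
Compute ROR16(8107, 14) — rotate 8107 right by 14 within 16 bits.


Rotate 0b1111110101011 right by 14 (16-bit) = 0b111111010101100 = 32428

32428


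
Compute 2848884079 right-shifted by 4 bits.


0b10101001110011101000010101101111 >> 4 = 0b1010100111001110100001010110 = 178055254

178055254


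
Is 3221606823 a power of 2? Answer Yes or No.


0b11000000000001011101000110100111. Multiple bits set => No

No


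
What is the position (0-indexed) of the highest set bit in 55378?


0b1101100001010010. Highest set bit at position 15

15


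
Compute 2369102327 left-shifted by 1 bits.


0b10001101001101011010000111110111 << 1 = 0b100011010011010110100001111101110 = 4738204654

4738204654


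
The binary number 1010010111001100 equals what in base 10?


1010010111001100 in decimal = 42444

42444


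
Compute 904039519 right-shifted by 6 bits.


0b110101111000101000110001011111 >> 6 = 0b110101111000101000110001 = 14125617

14125617


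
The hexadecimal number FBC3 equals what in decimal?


FBC3 hex = 64451 decimal

64451


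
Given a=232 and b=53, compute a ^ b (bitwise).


232 ^ 53 = 221

221


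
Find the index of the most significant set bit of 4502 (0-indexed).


0b1000110010110. Highest set bit at position 12

12


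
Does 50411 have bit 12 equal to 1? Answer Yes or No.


0b1100010011101011, bit 12 = 0. No

No


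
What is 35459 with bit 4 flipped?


35459 ^ (1 << 4) = 35459 ^ 16 = 35475

35475


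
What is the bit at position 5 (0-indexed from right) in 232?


0b11101000, position 5 = 1

1


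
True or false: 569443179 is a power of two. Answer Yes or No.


0b100001111100010000001101101011. Multiple bits set => No

No


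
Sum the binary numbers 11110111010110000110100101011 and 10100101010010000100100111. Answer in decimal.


11110111010110000110100101011 + 10100101010010000100100111 = 100001100000000010111001010010 = 562048594

562048594


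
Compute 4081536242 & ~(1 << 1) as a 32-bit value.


4081536242 & ~(1 << 1) = 4081536240

4081536240


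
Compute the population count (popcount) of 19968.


0b100111000000000 has 4 set bits

4


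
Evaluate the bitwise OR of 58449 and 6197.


0b1110010001010001 | 0b1100000110101 = 0b1111110001110101 = 64629

64629


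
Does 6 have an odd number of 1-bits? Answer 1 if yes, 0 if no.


0b110 has 2 ones => parity 0

0


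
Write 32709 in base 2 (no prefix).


32709 = 111111111000101 in binary

111111111000101


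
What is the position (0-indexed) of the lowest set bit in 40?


0b101000. Lowest set bit at position 3

3


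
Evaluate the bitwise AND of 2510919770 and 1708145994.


0b10010101101010011001100001011010 & 0b1100101110100000011110101001010 = 0b101100000000001100001001010 = 92280906

92280906


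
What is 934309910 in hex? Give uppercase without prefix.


934309910 = 37B07016 hex

37B07016


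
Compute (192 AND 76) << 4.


Step 1: 192 & 76 = 64
Step 2: 64 << 4 = 1024

1024


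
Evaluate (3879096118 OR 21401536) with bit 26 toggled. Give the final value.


Step 1: 3879096118 | 21401536 = 3883323382
Step 2: 3883323382 ^ (1 << 26) = 3883323382 ^ 67108864 = 3816214518

3816214518


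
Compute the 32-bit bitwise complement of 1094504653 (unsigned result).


~0b1000001001111001101000011001101 = 0b10111110110000110010111100110010 = 3200462642 (32-bit unsigned)

3200462642


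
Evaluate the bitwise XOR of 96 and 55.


0b1100000 ^ 0b110111 = 0b1010111 = 87

87


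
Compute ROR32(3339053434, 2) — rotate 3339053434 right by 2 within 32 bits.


Rotate 0b11000111000001011110100101111010 right by 2 (32-bit) = 0b10110001110000010111101001011110 = 2982247006

2982247006


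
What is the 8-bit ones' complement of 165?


165 ^ 255 = 90

90


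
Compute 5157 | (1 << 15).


5157 | (1 << 15) = 5157 | 32768 = 37925

37925


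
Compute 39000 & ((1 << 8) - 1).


39000 & 255 = 88

88


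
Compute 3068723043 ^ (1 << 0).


3068723043 ^ (1 << 0) = 3068723043 ^ 1 = 3068723042

3068723042


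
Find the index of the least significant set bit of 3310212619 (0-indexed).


0b11000101010011011101011000001011. Lowest set bit at position 0

0


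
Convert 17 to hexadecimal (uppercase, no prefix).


17 = 11 hex

11


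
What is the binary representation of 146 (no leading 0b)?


146 = 10010010 in binary

10010010


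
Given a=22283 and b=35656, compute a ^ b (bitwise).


22283 ^ 35656 = 56387

56387


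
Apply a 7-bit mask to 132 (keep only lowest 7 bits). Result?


132 & 127 = 4

4


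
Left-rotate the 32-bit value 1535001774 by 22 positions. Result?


Rotate 0b1011011011111100100010010101110 left by 22 (32-bit) = 0b101011100101101101111110010001 = 731307921

731307921


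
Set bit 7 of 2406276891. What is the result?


2406276891 | (1 << 7) = 2406276891 | 128 = 2406277019

2406277019


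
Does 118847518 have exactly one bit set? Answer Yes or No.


0b111000101010111100000011110. Multiple bits set => No

No


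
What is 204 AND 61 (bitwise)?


0b11001100 & 0b111101 = 0b1100 = 12

12


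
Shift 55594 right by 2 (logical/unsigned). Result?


0b1101100100101010 >> 2 = 0b11011001001010 = 13898

13898


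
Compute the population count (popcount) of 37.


0b100101 has 3 set bits

3


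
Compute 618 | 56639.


0b1001101010 | 0b1101110100111111 = 0b1101111101111111 = 57215

57215


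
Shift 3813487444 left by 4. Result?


0b11100011010011010011001101010100 << 4 = 0b111000110100110100110011010101000000 = 61015799104

61015799104


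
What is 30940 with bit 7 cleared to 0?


30940 & ~(1 << 7) = 30812

30812


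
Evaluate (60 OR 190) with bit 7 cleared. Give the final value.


Step 1: 60 | 190 = 190
Step 2: 190 & ~(1 << 7) = 62

62


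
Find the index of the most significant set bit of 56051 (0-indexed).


0b1101101011110011. Highest set bit at position 15

15


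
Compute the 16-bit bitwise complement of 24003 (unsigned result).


~0b101110111000011 = 0b1010001000111100 = 41532 (16-bit unsigned)

41532


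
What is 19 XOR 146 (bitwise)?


0b10011 ^ 0b10010010 = 0b10000001 = 129

129


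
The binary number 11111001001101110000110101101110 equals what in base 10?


11111001001101110000110101101110 in decimal = 4181134702

4181134702


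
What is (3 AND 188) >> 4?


Step 1: 3 & 188 = 0
Step 2: 0 >> 4 = 0

0


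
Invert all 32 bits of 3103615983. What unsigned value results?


3103615983 ^ 4294967295 = 1191351312

1191351312


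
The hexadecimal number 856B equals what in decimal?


856B hex = 34155 decimal

34155


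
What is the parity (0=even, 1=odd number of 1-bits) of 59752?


0b1110100101101000 has 8 ones => parity 0

0


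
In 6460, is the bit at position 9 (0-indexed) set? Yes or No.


0b1100100111100, bit 9 = 0. No

No


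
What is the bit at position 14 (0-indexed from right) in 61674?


0b1111000011101010, position 14 = 1

1


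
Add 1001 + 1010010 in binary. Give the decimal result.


1001 + 1010010 = 1011011 = 91

91


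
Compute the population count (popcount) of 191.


0b10111111 has 7 set bits

7


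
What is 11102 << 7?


0b10101101011110 << 7 = 0b101011010111100000000 = 1421056

1421056


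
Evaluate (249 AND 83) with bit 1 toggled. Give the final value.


Step 1: 249 & 83 = 81
Step 2: 81 ^ (1 << 1) = 81 ^ 2 = 83

83


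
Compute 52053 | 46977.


0b1100101101010101 | 0b1011011110000001 = 0b1111111111010101 = 65493

65493


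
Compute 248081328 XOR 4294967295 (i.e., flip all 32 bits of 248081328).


248081328 ^ 4294967295 = 4046885967

4046885967


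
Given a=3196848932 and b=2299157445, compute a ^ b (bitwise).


3196848932 ^ 2299157445 = 931549409

931549409


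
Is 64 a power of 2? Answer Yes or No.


0b1000000. Only one bit set => Yes

Yes


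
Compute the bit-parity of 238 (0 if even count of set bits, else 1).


0b11101110 has 6 ones => parity 0

0


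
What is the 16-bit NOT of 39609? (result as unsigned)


~0b1001101010111001 = 0b110010101000110 = 25926 (16-bit unsigned)

25926


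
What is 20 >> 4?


0b10100 >> 4 = 0b1 = 1

1


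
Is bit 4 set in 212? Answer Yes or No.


0b11010100, bit 4 = 1. Yes

Yes


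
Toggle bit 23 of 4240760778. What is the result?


4240760778 ^ (1 << 23) = 4240760778 ^ 8388608 = 4232372170

4232372170


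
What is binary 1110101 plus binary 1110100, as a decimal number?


1110101 + 1110100 = 11101001 = 233

233


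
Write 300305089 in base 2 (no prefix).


300305089 = 10001111001100100101011000001 in binary

10001111001100100101011000001


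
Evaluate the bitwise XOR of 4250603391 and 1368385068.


0b11111101010110110000111101111111 ^ 0b1010001100011111110011000101100 = 0b10101100110101001110100101010011 = 2899634515

2899634515


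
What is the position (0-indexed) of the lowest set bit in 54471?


0b1101010011000111. Lowest set bit at position 0

0


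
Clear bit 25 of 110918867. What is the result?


110918867 & ~(1 << 25) = 77364435

77364435


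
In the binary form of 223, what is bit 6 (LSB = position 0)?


0b11011111, position 6 = 1

1


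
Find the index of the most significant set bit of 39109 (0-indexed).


0b1001100011000101. Highest set bit at position 15

15


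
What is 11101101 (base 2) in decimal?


11101101 in decimal = 237

237


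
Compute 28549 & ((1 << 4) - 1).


28549 & 15 = 5

5


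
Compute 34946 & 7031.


0b1000100010000010 & 0b1101101110111 = 0b100000000010 = 2050

2050


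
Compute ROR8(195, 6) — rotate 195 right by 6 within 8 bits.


Rotate 0b11000011 right by 6 (8-bit) = 0b1111 = 15

15


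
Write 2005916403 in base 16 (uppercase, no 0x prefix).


2005916403 = 778FDAF3 hex

778FDAF3


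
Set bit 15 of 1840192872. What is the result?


1840192872 | (1 << 15) = 1840192872 | 32768 = 1840225640

1840225640


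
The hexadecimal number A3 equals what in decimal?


A3 hex = 163 decimal

163


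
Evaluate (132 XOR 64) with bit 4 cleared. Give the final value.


Step 1: 132 ^ 64 = 196
Step 2: 196 & ~(1 << 4) = 196

196


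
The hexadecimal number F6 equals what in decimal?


F6 hex = 246 decimal

246


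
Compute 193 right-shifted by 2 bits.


0b11000001 >> 2 = 0b110000 = 48

48


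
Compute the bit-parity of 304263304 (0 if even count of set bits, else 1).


0b10010001000101011000010001000 has 9 ones => parity 1

1


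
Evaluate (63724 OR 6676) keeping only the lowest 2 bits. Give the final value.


Step 1: 63724 | 6676 = 64252
Step 2: 64252 & 3 = 0

0


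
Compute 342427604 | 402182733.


0b10100011010010000011111010100 | 0b10111111110001101001001001101 = 0b10111111110011101011111011101 = 402249693

402249693


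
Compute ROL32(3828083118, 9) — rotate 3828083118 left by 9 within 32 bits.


Rotate 0b11100100001010111110100110101110 left by 9 (32-bit) = 0b1010111110100110101110111001000 = 1473469896

1473469896


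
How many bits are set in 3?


0b11 has 2 set bits

2


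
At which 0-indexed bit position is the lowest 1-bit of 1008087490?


0b111100000101100011000111000010. Lowest set bit at position 1

1


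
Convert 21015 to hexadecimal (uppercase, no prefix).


21015 = 5217 hex

5217


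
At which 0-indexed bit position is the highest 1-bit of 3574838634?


0b11010101000100111011010101101010. Highest set bit at position 31

31


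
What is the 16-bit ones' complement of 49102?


49102 ^ 65535 = 16433

16433


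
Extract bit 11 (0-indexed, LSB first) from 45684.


0b1011001001110100, position 11 = 0

0


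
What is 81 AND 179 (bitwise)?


0b1010001 & 0b10110011 = 0b10001 = 17

17


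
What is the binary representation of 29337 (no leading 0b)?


29337 = 111001010011001 in binary

111001010011001


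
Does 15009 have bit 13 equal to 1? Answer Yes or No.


0b11101010100001, bit 13 = 1. Yes

Yes


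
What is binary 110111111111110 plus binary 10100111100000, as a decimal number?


110111111111110 + 10100111100000 = 1001100111011110 = 39390

39390


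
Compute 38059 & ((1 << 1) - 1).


38059 & 1 = 1

1


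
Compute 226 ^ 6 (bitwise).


0b11100010 ^ 0b110 = 0b11100100 = 228

228


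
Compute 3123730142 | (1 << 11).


3123730142 | (1 << 11) = 3123730142 | 2048 = 3123732190

3123732190


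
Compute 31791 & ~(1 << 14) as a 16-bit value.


31791 & ~(1 << 14) = 15407

15407


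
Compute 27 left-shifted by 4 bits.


0b11011 << 4 = 0b110110000 = 432

432


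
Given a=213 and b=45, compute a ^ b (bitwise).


213 ^ 45 = 248

248


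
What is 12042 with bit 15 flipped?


12042 ^ (1 << 15) = 12042 ^ 32768 = 44810

44810


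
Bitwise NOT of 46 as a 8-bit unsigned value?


~0b101110 = 0b11010001 = 209 (8-bit unsigned)

209


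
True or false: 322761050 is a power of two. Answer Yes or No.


0b10011001111001111000101011010. Multiple bits set => No

No


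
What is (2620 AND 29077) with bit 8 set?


Step 1: 2620 & 29077 = 20
Step 2: 20 | (1 << 8) = 20 | 256 = 276

276


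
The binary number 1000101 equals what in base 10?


1000101 in decimal = 69

69


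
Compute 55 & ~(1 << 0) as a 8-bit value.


55 & ~(1 << 0) = 54

54


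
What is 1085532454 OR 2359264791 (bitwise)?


0b1000000101100111110100100100110 | 0b10001100100111111000011000010111 = 0b11001100101111111110111100110111 = 3435130679

3435130679


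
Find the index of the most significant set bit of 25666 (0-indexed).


0b110010001000010. Highest set bit at position 14

14


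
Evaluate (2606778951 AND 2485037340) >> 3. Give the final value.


Step 1: 2606778951 & 2485037340 = 2415921156
Step 2: 2415921156 >> 3 = 301990144

301990144


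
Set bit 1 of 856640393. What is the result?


856640393 | (1 << 1) = 856640393 | 2 = 856640395

856640395


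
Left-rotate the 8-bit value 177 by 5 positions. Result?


Rotate 0b10110001 left by 5 (8-bit) = 0b110110 = 54

54


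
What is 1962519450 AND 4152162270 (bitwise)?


0b1110100111110011010101110011010 & 0b11110111011111001111011111011110 = 0b1110100011110001010001110011010 = 1954063258

1954063258


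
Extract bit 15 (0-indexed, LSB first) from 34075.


0b1000010100011011, position 15 = 1

1


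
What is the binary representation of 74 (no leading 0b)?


74 = 1001010 in binary

1001010


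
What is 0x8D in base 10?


8D hex = 141 decimal

141


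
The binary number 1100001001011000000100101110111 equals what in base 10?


1100001001011000000100101110111 in decimal = 1630275959

1630275959


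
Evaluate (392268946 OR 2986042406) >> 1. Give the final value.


Step 1: 392268946 | 2986042406 = 3086740662
Step 2: 3086740662 >> 1 = 1543370331

1543370331


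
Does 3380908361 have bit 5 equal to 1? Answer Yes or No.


0b11001001100001001001000101001001, bit 5 = 0. No

No


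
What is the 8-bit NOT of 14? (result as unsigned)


~0b1110 = 0b11110001 = 241 (8-bit unsigned)

241


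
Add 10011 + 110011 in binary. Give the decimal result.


10011 + 110011 = 1000110 = 70

70


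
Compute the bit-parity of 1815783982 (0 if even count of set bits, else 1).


0b1101100001110101010101000101110 has 16 ones => parity 0

0


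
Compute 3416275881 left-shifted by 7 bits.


0b11001011101000000011101110101001 << 7 = 0b110010111010000000111011101010010000000 = 437283312768

437283312768


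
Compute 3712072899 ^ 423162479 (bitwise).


0b11011101010000011011110011000011 ^ 0b11001001110001111001001101111 = 0b11000100011110010100111010101100 = 3296284332

3296284332


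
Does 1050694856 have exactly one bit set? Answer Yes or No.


0b111110101000000101010011001000. Multiple bits set => No

No


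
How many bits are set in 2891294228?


0b10101100010101011010011000010100 has 14 set bits

14


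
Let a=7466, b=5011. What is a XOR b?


7466 ^ 5011 = 3769

3769


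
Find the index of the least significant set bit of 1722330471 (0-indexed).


0b1100110101010001010110101100111. Lowest set bit at position 0

0


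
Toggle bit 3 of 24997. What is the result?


24997 ^ (1 << 3) = 24997 ^ 8 = 25005

25005


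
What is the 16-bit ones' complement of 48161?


48161 ^ 65535 = 17374

17374


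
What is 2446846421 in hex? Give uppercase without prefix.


2446846421 = 91D7E9D5 hex

91D7E9D5


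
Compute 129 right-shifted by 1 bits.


0b10000001 >> 1 = 0b1000000 = 64

64


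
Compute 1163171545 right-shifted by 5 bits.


0b1000101010101001001011011011001 >> 5 = 0b10001010101010010010110110 = 36349110

36349110


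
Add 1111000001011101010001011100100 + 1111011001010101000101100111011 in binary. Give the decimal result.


1111000001011101010001011100100 + 1111011001010101000101100111011 = 11110011010110010010111000011111 = 4082707999

4082707999


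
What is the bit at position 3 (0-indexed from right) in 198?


0b11000110, position 3 = 0

0


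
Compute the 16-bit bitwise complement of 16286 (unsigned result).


~0b11111110011110 = 0b1100000001100001 = 49249 (16-bit unsigned)

49249


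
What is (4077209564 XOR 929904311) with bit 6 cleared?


Step 1: 4077209564 ^ 929904311 = 3295179115
Step 2: 3295179115 & ~(1 << 6) = 3295179051

3295179051


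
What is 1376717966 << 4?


0b1010010000011110000110010001110 << 4 = 0b10100100000111100001100100011100000 = 22027487456

22027487456


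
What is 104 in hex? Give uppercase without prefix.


104 = 68 hex

68


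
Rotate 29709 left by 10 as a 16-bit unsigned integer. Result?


Rotate 0b111010000001101 left by 10 (16-bit) = 0b11010111010000 = 13776

13776


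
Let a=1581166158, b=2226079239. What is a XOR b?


1581166158 ^ 2226079239 = 3666995273

3666995273


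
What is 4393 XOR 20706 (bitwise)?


0b1000100101001 ^ 0b101000011100010 = 0b100000111001011 = 16843

16843


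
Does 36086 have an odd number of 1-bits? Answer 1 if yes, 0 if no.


0b1000110011110110 has 9 ones => parity 1

1


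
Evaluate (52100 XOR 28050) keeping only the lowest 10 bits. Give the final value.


Step 1: 52100 ^ 28050 = 42518
Step 2: 42518 & 1023 = 534

534


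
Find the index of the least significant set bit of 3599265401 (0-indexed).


0b11010110100010000110111001111001. Lowest set bit at position 0

0


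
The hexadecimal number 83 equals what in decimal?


83 hex = 131 decimal

131


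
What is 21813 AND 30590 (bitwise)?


0b101010100110101 & 0b111011101111110 = 0b101010100110100 = 21812

21812


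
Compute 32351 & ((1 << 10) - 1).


32351 & 1023 = 607

607


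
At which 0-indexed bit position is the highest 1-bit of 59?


0b111011. Highest set bit at position 5

5


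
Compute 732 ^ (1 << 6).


732 ^ (1 << 6) = 732 ^ 64 = 668

668


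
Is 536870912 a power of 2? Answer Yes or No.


0b100000000000000000000000000000. Only one bit set => Yes

Yes


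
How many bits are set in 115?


0b1110011 has 5 set bits

5


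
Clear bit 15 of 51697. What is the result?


51697 & ~(1 << 15) = 18929

18929


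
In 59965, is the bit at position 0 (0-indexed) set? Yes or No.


0b1110101000111101, bit 0 = 1. Yes

Yes


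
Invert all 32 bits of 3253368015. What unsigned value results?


3253368015 ^ 4294967295 = 1041599280

1041599280


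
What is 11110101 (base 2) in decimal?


11110101 in decimal = 245

245


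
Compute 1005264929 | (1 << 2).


1005264929 | (1 << 2) = 1005264929 | 4 = 1005264933

1005264933


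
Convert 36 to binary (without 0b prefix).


36 = 100100 in binary

100100


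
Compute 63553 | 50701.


0b1111100001000001 | 0b1100011000001101 = 0b1111111001001101 = 65101

65101


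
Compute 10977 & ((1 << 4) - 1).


10977 & 15 = 1

1


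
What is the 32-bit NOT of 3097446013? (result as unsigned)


~0b10111000100111110100011001111101 = 0b1000111011000001011100110000010 = 1197521282 (32-bit unsigned)

1197521282


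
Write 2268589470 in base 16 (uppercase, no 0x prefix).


2268589470 = 8737ED9E hex

8737ED9E


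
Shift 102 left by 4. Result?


0b1100110 << 4 = 0b11001100000 = 1632

1632


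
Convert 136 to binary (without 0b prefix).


136 = 10001000 in binary

10001000


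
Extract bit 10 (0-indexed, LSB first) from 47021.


0b1011011110101101, position 10 = 1

1


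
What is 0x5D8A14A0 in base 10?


5D8A14A0 hex = 1569330336 decimal

1569330336


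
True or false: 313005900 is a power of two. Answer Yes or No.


0b10010101010000001011101001100. Multiple bits set => No

No


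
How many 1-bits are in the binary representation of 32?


0b100000 has 1 set bits

1


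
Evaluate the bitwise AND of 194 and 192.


0b11000010 & 0b11000000 = 0b11000000 = 192

192


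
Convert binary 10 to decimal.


10 in decimal = 2

2


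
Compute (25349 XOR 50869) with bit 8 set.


Step 1: 25349 ^ 50869 = 42416
Step 2: 42416 | (1 << 8) = 42416 | 256 = 42416

42416


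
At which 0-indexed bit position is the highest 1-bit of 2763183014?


0b10100100101100101101001110100110. Highest set bit at position 31

31


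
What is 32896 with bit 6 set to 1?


32896 | (1 << 6) = 32896 | 64 = 32960

32960


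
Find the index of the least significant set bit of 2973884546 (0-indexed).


0b10110001010000011110000010000010. Lowest set bit at position 1

1


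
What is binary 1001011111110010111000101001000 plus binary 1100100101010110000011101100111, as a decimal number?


1001011111110010111000101001000 + 1100100101010110000011101100111 = 10110000101001000111100010101111 = 2963568815

2963568815


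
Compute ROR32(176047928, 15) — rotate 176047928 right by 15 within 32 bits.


Rotate 0b1010011111100100011100111000 right by 15 (32-bit) = 0b10001110011100000001010011111100 = 2389710076

2389710076


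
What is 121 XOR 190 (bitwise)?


0b1111001 ^ 0b10111110 = 0b11000111 = 199

199


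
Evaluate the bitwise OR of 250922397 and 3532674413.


0b1110111101001100010110011101 | 0b11010010100100000101010101101101 = 0b11011110111101001101010111111101 = 3740587517

3740587517


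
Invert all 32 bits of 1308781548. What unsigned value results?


1308781548 ^ 4294967295 = 2986185747

2986185747


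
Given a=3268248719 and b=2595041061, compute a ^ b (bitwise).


3268248719 ^ 2595041061 = 1482730410

1482730410


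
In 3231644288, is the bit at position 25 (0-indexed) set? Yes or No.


0b11000000100111101111101010000000, bit 25 = 0. No

No


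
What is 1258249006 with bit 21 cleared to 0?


1258249006 & ~(1 << 21) = 1256151854

1256151854


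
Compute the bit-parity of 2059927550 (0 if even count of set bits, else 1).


0b1111010110001111111111111111110 has 25 ones => parity 1

1


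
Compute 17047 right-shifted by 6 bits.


0b100001010010111 >> 6 = 0b100001010 = 266

266


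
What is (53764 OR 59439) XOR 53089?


Step 1: 53764 | 59439 = 64047
Step 2: 64047 ^ 53089 = 13646

13646


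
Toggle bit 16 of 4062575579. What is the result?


4062575579 ^ (1 << 16) = 4062575579 ^ 65536 = 4062510043

4062510043


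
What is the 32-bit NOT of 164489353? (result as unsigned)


~0b1001110011011110100010001001 = 0b11110110001100100001011101110110 = 4130477942 (32-bit unsigned)

4130477942


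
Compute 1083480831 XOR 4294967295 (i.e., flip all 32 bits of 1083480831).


1083480831 ^ 4294967295 = 3211486464

3211486464


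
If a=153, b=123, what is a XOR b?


153 ^ 123 = 226

226


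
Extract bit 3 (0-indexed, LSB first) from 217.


0b11011001, position 3 = 1

1


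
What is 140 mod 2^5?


140 & 31 = 12

12


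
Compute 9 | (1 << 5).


9 | (1 << 5) = 9 | 32 = 41

41


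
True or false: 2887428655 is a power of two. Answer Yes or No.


0b10101100000110101010101000101111. Multiple bits set => No

No


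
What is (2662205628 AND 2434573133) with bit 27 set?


Step 1: 2662205628 & 2434573133 = 2416705548
Step 2: 2416705548 | (1 << 27) = 2416705548 | 134217728 = 2550923276

2550923276


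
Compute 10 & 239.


0b1010 & 0b11101111 = 0b1010 = 10

10


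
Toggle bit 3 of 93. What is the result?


93 ^ (1 << 3) = 93 ^ 8 = 85

85


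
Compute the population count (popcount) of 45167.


0b1011000001101111 has 9 set bits

9


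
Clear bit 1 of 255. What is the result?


255 & ~(1 << 1) = 253

253


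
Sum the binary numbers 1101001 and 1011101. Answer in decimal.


1101001 + 1011101 = 11000110 = 198

198


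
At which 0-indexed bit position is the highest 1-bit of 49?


0b110001. Highest set bit at position 5

5


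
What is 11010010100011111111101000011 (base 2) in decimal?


11010010100011111111101000011 in decimal = 441581379

441581379


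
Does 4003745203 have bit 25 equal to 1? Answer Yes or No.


0b11101110101001000100110110110011, bit 25 = 1. Yes

Yes


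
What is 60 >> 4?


0b111100 >> 4 = 0b11 = 3

3


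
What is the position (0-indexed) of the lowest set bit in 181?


0b10110101. Lowest set bit at position 0

0


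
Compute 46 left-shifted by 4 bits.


0b101110 << 4 = 0b1011100000 = 736

736


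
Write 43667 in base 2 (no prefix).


43667 = 1010101010010011 in binary

1010101010010011


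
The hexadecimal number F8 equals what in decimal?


F8 hex = 248 decimal

248


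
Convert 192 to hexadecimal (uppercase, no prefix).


192 = C0 hex

C0


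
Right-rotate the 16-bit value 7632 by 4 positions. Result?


Rotate 0b1110111010000 right by 4 (16-bit) = 0b111011101 = 477

477


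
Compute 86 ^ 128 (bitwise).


0b1010110 ^ 0b10000000 = 0b11010110 = 214

214


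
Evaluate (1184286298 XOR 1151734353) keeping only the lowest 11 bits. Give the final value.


Step 1: 1184286298 ^ 1151734353 = 36754443
Step 2: 36754443 & 2047 = 1035

1035


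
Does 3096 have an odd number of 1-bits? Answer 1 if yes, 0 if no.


0b110000011000 has 4 ones => parity 0

0


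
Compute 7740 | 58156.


0b1111000111100 | 0b1110001100101100 = 0b1111111100111100 = 65340

65340


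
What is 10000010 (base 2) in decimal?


10000010 in decimal = 130

130


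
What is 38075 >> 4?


0b1001010010111011 >> 4 = 0b100101001011 = 2379

2379


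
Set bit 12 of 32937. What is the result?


32937 | (1 << 12) = 32937 | 4096 = 37033

37033


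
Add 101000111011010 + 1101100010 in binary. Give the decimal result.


101000111011010 + 1101100010 = 101010100111100 = 21820

21820


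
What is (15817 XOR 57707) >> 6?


Step 1: 15817 ^ 57707 = 56482
Step 2: 56482 >> 6 = 882

882


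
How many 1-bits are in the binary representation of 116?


0b1110100 has 4 set bits

4


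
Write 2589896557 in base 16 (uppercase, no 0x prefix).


2589896557 = 9A5EAF6D hex

9A5EAF6D


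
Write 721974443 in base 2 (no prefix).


721974443 = 101011000010000111010010101011 in binary

101011000010000111010010101011


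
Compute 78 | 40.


0b1001110 | 0b101000 = 0b1101110 = 110

110


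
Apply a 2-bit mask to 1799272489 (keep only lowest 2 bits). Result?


1799272489 & 3 = 1

1


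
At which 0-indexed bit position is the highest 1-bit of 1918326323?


0b1110010010101110101011000110011. Highest set bit at position 30

30


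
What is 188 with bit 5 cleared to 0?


188 & ~(1 << 5) = 156

156


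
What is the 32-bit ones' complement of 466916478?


466916478 ^ 4294967295 = 3828050817

3828050817


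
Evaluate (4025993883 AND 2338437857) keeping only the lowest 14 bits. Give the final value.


Step 1: 4025993883 & 2338437857 = 2338425473
Step 2: 2338425473 & 16383 = 2689

2689


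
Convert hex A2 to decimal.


A2 hex = 162 decimal

162


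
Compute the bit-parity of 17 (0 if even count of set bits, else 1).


0b10001 has 2 ones => parity 0

0


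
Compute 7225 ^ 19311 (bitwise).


0b1110000111001 ^ 0b100101101101111 = 0b101011101010110 = 22358

22358
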